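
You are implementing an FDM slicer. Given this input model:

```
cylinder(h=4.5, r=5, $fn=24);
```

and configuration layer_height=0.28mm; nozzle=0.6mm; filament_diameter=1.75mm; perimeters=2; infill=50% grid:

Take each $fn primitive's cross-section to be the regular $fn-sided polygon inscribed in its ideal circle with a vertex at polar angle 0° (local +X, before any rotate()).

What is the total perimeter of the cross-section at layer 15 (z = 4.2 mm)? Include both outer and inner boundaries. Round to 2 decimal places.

31.33 mm

At z = 4.2 mm: the r=5 cylinder gives a regular 24-gon of circumradius 5 (constant along its height) (perimeter = 2·24·5.000·sin(180°/24) = 31.33 mm). Overall, the cross-section is a single solid region. Total boundary length (outer) = 31.33 mm.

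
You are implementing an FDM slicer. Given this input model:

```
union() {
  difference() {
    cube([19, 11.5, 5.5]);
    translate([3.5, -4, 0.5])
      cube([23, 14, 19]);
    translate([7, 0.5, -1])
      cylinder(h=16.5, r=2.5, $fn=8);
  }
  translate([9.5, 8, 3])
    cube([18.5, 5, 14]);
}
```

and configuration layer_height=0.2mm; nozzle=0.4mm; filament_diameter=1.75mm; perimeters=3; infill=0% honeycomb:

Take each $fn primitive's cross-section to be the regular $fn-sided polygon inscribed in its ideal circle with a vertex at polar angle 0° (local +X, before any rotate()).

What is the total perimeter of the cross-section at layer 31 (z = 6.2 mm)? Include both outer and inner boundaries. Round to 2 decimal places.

At z = 6.2 mm: the cube is absent (z outside [0, 5.5]); the 23×14 cube at (3.5, -4) contributes its full rectangle (perimeter 74.00 mm); the cylinder at (7, 0.5): section is a regular 8-gon, circumradius r=2.5 (perimeter = 2·8·2.500·sin(180°/8) = 15.31 mm); After the difference (first − rest): the first operand is absent here, so nothing remains; the 18.5×5 cube at (9.5, 8) contributes its full rectangle (perimeter 47.00 mm); Combining (union): only the 18.5×5 cube at (9.5, 8) is present, so the union is just that shape — boundary = 47.00 mm. Overall, the cross-section is a single solid region. Total boundary length (outer) = 47.00 mm.

47.00 mm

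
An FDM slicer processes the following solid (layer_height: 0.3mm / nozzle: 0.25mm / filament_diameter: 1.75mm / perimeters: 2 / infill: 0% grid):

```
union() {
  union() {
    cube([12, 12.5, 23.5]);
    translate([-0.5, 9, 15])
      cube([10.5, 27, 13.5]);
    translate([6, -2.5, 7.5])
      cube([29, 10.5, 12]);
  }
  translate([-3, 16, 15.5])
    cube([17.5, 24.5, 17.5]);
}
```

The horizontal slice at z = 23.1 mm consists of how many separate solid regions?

1

At z = 23.1 mm: the cube (footprint 12×12.5) is included at this height; the 10.5×27 cube at (-0.5, 9) contributes its full rectangle; the cube at (6, -2.5) is not intersected at this z (z outside [7.5, 19.5]); Taking the union: the regions partially overlap (shared area 35.00 mm²), so overlapping operands fuse into one piece — 1 connected region; the 17.5×24.5 cube at (-3, 16) contributes its full rectangle; Taking the union: the regions partially overlap (shared area 210.00 mm²), so overlapping operands fuse into one piece — 1 connected region. The result has 1 disconnected region.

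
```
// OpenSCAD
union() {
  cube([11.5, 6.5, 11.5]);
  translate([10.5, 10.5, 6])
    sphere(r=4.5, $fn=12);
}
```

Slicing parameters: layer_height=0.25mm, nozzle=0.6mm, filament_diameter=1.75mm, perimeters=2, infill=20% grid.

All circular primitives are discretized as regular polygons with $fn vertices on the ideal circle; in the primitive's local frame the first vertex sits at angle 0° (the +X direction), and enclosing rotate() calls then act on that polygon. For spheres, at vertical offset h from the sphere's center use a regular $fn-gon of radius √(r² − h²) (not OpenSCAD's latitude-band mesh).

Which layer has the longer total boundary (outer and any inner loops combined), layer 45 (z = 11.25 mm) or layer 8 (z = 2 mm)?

layer 8 (z = 2 mm)

Layer 45 (z = 11.25): the cube is present — its section is the full 11.5×6.5 rectangle (perimeter 36.00 mm); the sphere at (10.5, 10.5) does not reach this height (|z−center|=5.250 > r=4.5); Combining (union): only the 11.5×6.5 cube is present, so the union is just that shape — boundary = 36.00 mm. So its perimeter = 36.00 mm. Layer 8 (z = 2): the 11.5×6.5 cube contributes its full rectangle (perimeter 36.00 mm); the r=4.5 sphere at (10.5, 10.5) slices to a regular 12-gon of circumradius 2.062 (√(r²−h²) with h=4 from center) (perimeter = 2·12·2.062·sin(180°/12) = 12.81 mm); Merging all regions: the 2 present regions are separate (no shared area or edge), so areas and boundary lengths simply add and each stays a separate island — boundary = 48.81 mm. So its perimeter = 48.81 mm. Layer 8 is larger (48.81 vs 36.00 mm).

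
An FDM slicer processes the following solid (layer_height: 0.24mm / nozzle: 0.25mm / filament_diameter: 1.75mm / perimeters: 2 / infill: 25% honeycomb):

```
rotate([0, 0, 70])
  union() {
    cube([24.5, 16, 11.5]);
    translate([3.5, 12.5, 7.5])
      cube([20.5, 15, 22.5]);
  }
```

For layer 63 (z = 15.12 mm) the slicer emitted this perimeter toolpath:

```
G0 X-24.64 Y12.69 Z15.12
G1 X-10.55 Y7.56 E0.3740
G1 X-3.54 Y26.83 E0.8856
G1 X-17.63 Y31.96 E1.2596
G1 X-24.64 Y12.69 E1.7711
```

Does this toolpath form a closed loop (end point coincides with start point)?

yes

Start point (G0): (-24.64, 12.69). End point (last G1): the path returns to the start — closed.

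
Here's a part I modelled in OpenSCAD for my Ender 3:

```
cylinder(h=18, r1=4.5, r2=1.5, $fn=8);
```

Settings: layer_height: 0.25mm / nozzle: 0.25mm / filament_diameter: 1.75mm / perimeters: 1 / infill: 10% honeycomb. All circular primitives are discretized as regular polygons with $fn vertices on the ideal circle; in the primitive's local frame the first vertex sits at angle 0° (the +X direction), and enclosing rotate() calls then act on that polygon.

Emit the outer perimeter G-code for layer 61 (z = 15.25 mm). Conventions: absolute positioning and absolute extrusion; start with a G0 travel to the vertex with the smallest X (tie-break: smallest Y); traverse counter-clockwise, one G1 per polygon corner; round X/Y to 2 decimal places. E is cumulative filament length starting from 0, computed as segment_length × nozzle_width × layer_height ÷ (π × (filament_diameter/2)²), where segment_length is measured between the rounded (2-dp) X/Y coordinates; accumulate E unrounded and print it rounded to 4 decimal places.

At z = 15.25 mm: the cone contributes a regular 8-gon of circumradius 1.958 (interpolated between r1=4.5 and r2=1.5 at t=0.847). The outline is a single polygon with 8 vertices. Extrusion per mm of travel: 0.25 × 0.25 / (π × 0.875²) = 0.025984. Accumulating E over each segment gives final E = 0.3112.

G0 X-1.96 Y0.00 Z15.25
G1 X-1.38 Y-1.38 E0.0389
G1 X0.00 Y-1.96 E0.0778
G1 X1.38 Y-1.38 E0.1167
G1 X1.96 Y0.00 E0.1556
G1 X1.38 Y1.38 E0.1945
G1 X0.00 Y1.96 E0.2334
G1 X-1.38 Y1.38 E0.2723
G1 X-1.96 Y0.00 E0.3112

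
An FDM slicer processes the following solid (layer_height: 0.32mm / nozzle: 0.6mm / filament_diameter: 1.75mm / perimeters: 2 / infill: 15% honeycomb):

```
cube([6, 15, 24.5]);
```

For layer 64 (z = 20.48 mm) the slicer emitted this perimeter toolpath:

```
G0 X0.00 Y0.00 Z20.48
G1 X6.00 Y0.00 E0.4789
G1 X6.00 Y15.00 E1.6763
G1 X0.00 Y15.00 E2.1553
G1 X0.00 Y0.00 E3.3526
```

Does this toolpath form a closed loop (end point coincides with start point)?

yes

Start point (G0): (0.00, 0.00). End point (last G1): the path returns to the start — closed.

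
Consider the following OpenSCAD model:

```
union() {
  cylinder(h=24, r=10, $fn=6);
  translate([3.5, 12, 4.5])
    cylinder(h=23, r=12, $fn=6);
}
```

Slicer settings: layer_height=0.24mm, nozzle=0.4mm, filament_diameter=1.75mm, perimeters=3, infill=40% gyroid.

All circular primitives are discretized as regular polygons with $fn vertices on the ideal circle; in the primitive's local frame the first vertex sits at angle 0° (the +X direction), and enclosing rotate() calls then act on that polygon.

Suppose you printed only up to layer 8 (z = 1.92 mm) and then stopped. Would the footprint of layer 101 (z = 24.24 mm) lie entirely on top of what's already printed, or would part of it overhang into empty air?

part overhangs

Compare the two slices. At z = 1.92: the r=10 cylinder gives a regular 6-gon of circumradius 10 (constant along its height) (area = (6/2)·10.000²·sin(360°/6) = 259.81 mm²); the cylinder at (3.5, 12) is absent (z outside [4.5, 27.5]); Combining (union): only the r=10 cylinder is present, so the union is just that shape — area = 259.81 mm². At z = 24.24: the cylinder is absent (z outside [0, 24]); the cylinder at (3.5, 12): section is a regular 6-gon, circumradius r=12 (area = (6/2)·12.000²·sin(360°/6) = 374.12 mm²); Merging all regions: only the r=12 cylinder at (3.5, 12) is present, so the union is just that shape — area = 374.12 mm². Checking containment: at z = 24.24 the cross-section extends beyond the z = 1.92 cross-section by about 293.58 mm².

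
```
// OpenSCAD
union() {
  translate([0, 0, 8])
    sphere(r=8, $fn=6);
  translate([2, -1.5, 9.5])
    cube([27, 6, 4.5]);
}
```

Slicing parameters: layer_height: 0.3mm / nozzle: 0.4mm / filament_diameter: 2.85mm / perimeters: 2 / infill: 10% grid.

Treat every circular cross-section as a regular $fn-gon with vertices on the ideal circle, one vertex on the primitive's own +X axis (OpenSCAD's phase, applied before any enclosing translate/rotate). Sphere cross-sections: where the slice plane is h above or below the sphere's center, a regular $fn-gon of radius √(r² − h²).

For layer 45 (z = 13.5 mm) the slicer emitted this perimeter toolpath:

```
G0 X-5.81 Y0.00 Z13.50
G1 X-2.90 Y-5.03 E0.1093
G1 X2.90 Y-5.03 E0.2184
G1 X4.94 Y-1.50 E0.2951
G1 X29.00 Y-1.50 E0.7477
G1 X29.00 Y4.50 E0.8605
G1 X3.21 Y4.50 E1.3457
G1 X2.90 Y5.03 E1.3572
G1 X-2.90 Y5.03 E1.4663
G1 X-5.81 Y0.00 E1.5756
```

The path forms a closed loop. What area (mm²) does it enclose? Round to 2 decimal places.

233.27 mm²

Apply the shoelace formula to the sequence of (X, Y) vertices; enclosed area = 233.27 mm².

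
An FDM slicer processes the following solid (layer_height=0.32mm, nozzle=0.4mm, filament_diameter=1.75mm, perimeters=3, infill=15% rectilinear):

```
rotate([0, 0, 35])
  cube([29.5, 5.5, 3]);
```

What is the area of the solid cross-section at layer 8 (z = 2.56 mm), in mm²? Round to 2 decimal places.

162.25 mm²

At z = 2.56 mm: the cube (footprint 29.5×5.5) is included at this height (area 162.25 mm²); (whole slice rotated 35° about Z — lengths, areas and connectivity unchanged). Overall, the cross-section is a single solid region. Net area = 162.25 mm².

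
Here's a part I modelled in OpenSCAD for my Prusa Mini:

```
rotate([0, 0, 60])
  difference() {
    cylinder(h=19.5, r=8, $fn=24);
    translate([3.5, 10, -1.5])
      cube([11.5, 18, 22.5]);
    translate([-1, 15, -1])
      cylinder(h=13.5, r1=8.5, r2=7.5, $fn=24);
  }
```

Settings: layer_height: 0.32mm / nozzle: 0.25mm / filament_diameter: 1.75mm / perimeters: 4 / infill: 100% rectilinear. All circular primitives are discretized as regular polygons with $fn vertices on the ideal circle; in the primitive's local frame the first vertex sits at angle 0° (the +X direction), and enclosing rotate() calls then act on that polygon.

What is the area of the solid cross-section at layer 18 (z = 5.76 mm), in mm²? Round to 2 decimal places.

195.72 mm²

At z = 5.76 mm: the r=8 cylinder contributes a regular 24-gon of circumradius 8 (area = (24/2)·8.000²·sin(360°/24) = 198.77 mm²); the 11.5×18 cube at (3.5, 10) contributes its full rectangle (area 207.00 mm²); the cone at (-1, 15) contributes a regular 24-gon of circumradius 7.999 (interpolated between r1=8.5 and r2=7.5 at t=0.501) (area = (24/2)·7.999²·sin(360°/24) = 198.74 mm²); Subtracting the remaining from the first: starting from the r=8 cylinder (198.77 mm²), the 11.5×18 cube at (3.5, 10) misses the remaining region (no effect); the cone at (-1, 15) partially overlaps it — only the 3.05 mm² overlap (of its 198.74 mm²) is removed, clipping the outline — area = 195.72 mm²; (rotated 60° about Z; rotation is an isometry so areas/perimeters/island counts are preserved). Overall, the cross-section is a single solid region. Net area = 195.72 mm².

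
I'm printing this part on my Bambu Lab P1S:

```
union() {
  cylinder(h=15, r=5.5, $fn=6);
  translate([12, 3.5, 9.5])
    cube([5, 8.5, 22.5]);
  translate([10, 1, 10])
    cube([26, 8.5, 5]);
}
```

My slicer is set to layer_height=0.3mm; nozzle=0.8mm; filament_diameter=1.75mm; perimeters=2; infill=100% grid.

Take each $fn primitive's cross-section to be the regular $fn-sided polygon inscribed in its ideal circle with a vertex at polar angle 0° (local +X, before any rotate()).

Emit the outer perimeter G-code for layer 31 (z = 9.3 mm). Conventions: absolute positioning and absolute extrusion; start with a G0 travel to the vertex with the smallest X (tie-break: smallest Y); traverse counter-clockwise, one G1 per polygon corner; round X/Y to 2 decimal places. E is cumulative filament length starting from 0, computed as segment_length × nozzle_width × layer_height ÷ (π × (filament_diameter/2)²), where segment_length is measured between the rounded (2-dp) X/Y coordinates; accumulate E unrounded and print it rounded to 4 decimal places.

At z = 9.3 mm: the cylinder: section is a regular 6-gon, circumradius r=5.5; the cube at (12, 3.5) is absent (z outside [9.5, 32]); the cube at (10, 1) does not reach this height (z outside [10, 15]); Merging all regions: only the r=5.5 cylinder is present, so the union is just that shape — 1 connected region. The outline is a single polygon with 6 vertices. Extrusion per mm of travel: 0.8 × 0.3 / (π × 0.875²) = 0.099780. Accumulating E over each segment gives final E = 3.2917.

G0 X-5.50 Y0.00 Z9.30
G1 X-2.75 Y-4.76 E0.5485
G1 X2.75 Y-4.76 E1.0973
G1 X5.50 Y0.00 E1.6458
G1 X2.75 Y4.76 E2.1944
G1 X-2.75 Y4.76 E2.7431
G1 X-5.50 Y0.00 E3.2917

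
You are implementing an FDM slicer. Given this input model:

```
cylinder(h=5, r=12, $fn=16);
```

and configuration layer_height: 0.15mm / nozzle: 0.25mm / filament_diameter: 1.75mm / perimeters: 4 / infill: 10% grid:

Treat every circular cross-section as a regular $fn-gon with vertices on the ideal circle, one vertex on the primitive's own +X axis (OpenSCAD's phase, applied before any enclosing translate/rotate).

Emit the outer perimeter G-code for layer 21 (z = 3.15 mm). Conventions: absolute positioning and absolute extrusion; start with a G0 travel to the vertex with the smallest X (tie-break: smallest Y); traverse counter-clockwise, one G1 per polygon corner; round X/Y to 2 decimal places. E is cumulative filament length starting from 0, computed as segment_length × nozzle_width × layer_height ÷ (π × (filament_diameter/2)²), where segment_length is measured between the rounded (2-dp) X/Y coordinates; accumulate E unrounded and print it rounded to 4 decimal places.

G0 X-12.00 Y0.00 Z3.15
G1 X-11.09 Y-4.59 E0.0730
G1 X-8.49 Y-8.49 E0.1460
G1 X-4.59 Y-11.09 E0.2191
G1 X0.00 Y-12.00 E0.2921
G1 X4.59 Y-11.09 E0.3650
G1 X8.49 Y-8.49 E0.4381
G1 X11.09 Y-4.59 E0.5112
G1 X12.00 Y0.00 E0.5841
G1 X11.09 Y4.59 E0.6571
G1 X8.49 Y8.49 E0.7302
G1 X4.59 Y11.09 E0.8032
G1 X0.00 Y12.00 E0.8762
G1 X-4.59 Y11.09 E0.9491
G1 X-8.49 Y8.49 E1.0222
G1 X-11.09 Y4.59 E1.0953
G1 X-12.00 Y0.00 E1.1682

At z = 3.15 mm: the r=12 cylinder gives a regular 16-gon of circumradius 12 (constant along its height). The outline is a single polygon with 16 vertices. Extrusion per mm of travel: 0.25 × 0.15 / (π × 0.875²) = 0.015591. Accumulating E over each segment gives final E = 1.1682.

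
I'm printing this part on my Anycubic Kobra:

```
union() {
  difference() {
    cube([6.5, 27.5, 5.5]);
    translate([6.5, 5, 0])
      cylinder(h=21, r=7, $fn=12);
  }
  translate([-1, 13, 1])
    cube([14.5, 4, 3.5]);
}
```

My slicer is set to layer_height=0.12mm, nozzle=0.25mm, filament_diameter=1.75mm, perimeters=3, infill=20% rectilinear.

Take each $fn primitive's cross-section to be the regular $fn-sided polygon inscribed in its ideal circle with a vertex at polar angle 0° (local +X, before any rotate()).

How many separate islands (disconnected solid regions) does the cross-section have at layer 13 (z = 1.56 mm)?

2

At z = 1.56 mm: the cube (footprint 6.5×27.5) is included at this height; the r=7 cylinder at (6.5, 5) contributes a regular 12-gon of circumradius 7; Subtracting the remaining from the first: starting from the 6.5×27.5 cube, the r=7 cylinder at (6.5, 5) partially overlaps it — only the 66.64 mm² overlap (of its 147.00 mm²) is removed, clipping the outline — 2 connected regions; the cube at (-1, 13) (footprint 14.5×4) is included at this height; Combining (union): the regions partially overlap (shared area 26.00 mm²), so overlapping operands fuse into one piece — 2 connected regions. Overall, the cross-section has 2 separate islands. Island count = 2.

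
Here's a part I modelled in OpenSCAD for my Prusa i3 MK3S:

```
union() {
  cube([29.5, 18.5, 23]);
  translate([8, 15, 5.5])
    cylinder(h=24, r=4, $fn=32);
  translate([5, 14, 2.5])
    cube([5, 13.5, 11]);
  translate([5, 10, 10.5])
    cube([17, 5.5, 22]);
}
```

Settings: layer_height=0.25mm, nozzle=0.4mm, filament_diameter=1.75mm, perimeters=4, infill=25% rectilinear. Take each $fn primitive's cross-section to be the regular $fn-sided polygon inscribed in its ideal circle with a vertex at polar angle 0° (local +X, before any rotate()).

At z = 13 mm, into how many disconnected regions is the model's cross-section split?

At z = 13 mm: the cube (footprint 29.5×18.5) is included at this height; the r=4 cylinder at (8, 15) contributes a regular 32-gon of circumradius 4; the cube at (5, 14) is present — its section is the full 5×13.5 rectangle; the cube at (5, 10) is present — its section is the full 17×5.5 rectangle; Taking the union: the regions partially overlap (shared area 165.94 mm²), so overlapping operands fuse into one piece — 1 connected region. The result has 1 disconnected region.

1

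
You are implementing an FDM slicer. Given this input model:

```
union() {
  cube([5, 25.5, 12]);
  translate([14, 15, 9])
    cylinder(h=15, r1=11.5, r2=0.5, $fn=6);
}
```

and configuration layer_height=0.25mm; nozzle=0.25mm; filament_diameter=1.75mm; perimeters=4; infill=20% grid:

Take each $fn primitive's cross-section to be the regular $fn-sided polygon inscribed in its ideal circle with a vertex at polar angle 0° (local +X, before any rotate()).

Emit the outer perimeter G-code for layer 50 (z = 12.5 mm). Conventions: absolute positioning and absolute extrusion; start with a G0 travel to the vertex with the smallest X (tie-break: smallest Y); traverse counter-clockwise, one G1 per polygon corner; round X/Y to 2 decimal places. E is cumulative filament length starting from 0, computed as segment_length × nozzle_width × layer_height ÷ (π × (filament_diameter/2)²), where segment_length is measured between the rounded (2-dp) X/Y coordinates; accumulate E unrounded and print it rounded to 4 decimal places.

At z = 12.5 mm: the cube does not reach this height (z outside [0, 12]); the cone at (14, 15): at t=0.233 of its height the radius interpolates to r₁+(r₂−r₁)t = 8.933, giving a regular 6-gon of that circumradius; Combining (union): only the cone at (14, 15) is present, so the union is just that shape — 1 connected region. The outline is a single polygon with 6 vertices. Extrusion per mm of travel: 0.25 × 0.25 / (π × 0.875²) = 0.025984. Accumulating E over each segment gives final E = 1.3931.

G0 X5.07 Y15.00 Z12.50
G1 X9.53 Y7.26 E0.2321
G1 X18.47 Y7.26 E0.4644
G1 X22.93 Y15.00 E0.6965
G1 X18.47 Y22.74 E0.9287
G1 X9.53 Y22.74 E1.1610
G1 X5.07 Y15.00 E1.3931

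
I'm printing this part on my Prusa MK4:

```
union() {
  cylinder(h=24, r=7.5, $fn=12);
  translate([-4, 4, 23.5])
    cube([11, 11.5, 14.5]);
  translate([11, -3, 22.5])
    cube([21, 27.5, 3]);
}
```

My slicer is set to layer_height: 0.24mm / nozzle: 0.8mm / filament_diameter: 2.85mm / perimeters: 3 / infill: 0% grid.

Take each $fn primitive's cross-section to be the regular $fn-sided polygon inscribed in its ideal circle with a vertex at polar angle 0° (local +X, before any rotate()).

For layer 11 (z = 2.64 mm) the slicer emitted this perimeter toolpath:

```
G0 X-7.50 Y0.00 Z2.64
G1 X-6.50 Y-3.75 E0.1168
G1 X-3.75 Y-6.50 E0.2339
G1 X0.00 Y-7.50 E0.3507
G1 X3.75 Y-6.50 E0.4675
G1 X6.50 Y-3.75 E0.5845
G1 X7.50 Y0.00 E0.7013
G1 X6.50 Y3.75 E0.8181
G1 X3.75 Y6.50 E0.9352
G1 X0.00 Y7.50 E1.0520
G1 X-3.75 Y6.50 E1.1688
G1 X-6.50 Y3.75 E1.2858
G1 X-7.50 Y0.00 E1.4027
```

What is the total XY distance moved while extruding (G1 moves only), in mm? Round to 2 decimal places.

Sum the Euclidean lengths of each G1 segment: total = 46.60 mm.

46.60 mm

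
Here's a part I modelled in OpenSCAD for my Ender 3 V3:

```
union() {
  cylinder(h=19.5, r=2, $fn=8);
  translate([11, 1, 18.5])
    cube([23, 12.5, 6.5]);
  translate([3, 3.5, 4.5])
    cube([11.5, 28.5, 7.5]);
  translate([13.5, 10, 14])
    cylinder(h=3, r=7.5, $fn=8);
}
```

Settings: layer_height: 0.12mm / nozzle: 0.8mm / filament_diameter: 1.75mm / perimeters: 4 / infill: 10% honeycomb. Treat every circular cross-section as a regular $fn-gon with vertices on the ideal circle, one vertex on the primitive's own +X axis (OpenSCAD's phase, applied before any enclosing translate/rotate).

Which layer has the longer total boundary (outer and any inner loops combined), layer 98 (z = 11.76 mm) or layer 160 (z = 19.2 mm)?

layer 98 (z = 11.76 mm)

Layer 98 (z = 11.76): the r=2 cylinder gives a regular 8-gon of circumradius 2 (constant along its height) (perimeter = 2·8·2.000·sin(180°/8) = 12.25 mm); the cube at (11, 1) is absent (z outside [18.5, 25]); the cube at (3, 3.5) is present — its section is the full 11.5×28.5 rectangle (perimeter 80.00 mm); the cylinder at (13.5, 10) does not reach this height (z outside [14, 17]); Merging all regions: the 2 present regions are separate (no shared area or edge), so areas and boundary lengths simply add and each stays a separate island — boundary = 92.25 mm. So its perimeter = 92.25 mm. Layer 160 (z = 19.2): the r=2 cylinder gives a regular 8-gon of circumradius 2 (constant along its height) (perimeter = 2·8·2.000·sin(180°/8) = 12.25 mm); the cube at (11, 1) (footprint 23×12.5) is included at this height (perimeter 71.00 mm); the cube at (3, 3.5) is not intersected at this z (z outside [4.5, 12]); the cylinder at (13.5, 10) does not reach this height (z outside [14, 17]); Taking the union: the 2 present regions are separate (no shared area or edge), so areas and boundary lengths simply add and each stays a separate island — boundary = 83.25 mm. So its perimeter = 83.25 mm. Layer 98 is larger (92.25 vs 83.25 mm).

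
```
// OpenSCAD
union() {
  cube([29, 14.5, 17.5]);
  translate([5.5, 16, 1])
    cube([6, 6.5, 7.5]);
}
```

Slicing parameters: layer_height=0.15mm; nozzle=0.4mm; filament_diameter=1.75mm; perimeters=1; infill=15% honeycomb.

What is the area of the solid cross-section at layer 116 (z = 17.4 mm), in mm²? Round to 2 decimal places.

420.50 mm²

At z = 17.4 mm: the cube (footprint 29×14.5) is included at this height (area 420.50 mm²); the cube at (5.5, 16) is absent (z outside [1, 8.5]); Combining (union): only the 29×14.5 cube is present, so the union is just that shape — area = 420.50 mm². Overall, the cross-section is a single solid region. Net area = 420.50 mm².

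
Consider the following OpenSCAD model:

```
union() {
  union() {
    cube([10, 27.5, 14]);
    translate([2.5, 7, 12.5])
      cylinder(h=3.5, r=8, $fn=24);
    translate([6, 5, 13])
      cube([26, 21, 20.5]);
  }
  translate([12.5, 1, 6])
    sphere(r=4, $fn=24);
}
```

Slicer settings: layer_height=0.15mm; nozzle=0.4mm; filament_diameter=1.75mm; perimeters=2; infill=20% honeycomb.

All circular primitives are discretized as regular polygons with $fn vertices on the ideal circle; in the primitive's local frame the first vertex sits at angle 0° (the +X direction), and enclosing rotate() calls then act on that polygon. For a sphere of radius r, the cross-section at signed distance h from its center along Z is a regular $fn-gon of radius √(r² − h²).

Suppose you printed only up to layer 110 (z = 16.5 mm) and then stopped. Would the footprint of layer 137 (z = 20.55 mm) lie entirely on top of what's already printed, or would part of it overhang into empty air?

Compare the two slices. At z = 16.5: the cube is absent (z outside [0, 14]); the cylinder at (2.5, 7) is absent (z outside [12.5, 16]); the 26×21 cube at (6, 5) contributes its full rectangle (area 546.00 mm²); Combining (union): only the 26×21 cube at (6, 5) is present, so the union is just that shape — area = 546.00 mm²; the sphere at (12.5, 1) is absent (|z−center|=10.500 > r=4); Merging all regions: only the result so far is present, so the union is just that shape — area = 546.00 mm². At z = 20.55: the cube is not intersected at this z (z outside [0, 14]); the cylinder at (2.5, 7) is absent (z outside [12.5, 16]); the cube at (6, 5) (footprint 26×21) is included at this height (area 546.00 mm²); Merging all regions: only the 26×21 cube at (6, 5) is present, so the union is just that shape — area = 546.00 mm²; the sphere at (12.5, 1) does not reach this height (|z−center|=14.550 > r=4); Merging all regions: only that combined region is present, so the union is just that shape — area = 546.00 mm². Checking containment: the cross-section at z = 20.55 is a subset of the cross-section at z = 16.5.

entirely on top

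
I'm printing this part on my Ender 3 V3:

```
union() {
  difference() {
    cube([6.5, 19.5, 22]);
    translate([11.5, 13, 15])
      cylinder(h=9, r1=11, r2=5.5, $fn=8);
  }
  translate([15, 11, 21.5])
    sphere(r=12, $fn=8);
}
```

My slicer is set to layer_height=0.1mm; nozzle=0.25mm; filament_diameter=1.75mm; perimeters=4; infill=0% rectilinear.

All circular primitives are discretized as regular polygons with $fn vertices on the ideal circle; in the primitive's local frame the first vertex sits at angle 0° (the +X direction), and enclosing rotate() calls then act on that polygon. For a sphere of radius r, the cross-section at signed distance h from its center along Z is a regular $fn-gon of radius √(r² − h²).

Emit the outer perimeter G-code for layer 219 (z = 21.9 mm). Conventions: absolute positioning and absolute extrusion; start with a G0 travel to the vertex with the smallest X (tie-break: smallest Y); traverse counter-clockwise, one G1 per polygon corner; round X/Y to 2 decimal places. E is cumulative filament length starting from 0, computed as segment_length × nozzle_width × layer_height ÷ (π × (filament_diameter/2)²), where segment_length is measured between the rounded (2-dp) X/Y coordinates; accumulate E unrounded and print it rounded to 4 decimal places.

G0 X0.00 Y0.00 Z21.90
G1 X6.50 Y0.00 E0.0676
G1 X6.50 Y2.57 E0.0943
G1 X6.52 Y2.52 E0.0948
G1 X15.00 Y-0.99 E0.1902
G1 X23.48 Y2.52 E0.2856
G1 X26.99 Y11.00 E0.3810
G1 X23.48 Y19.48 E0.4764
G1 X15.00 Y22.99 E0.5718
G1 X6.52 Y19.48 E0.6672
G1 X6.50 Y19.43 E0.6677
G1 X6.50 Y19.50 E0.6685
G1 X0.00 Y19.50 E0.7360
G1 X0.00 Y0.00 E0.9387

At z = 21.9 mm: the 6.5×19.5 cube contributes its full rectangle; the cone at (11.5, 13) (r1=11→r2=5.5) has section circumradius 6.783 here — a regular 8-gon; Subtracting the remaining from the first: starting from the 6.5×19.5 cube, the cone at (11.5, 13) partially overlaps it — only the 7.68 mm² overlap (of its 130.15 mm²) is removed, clipping the outline — 1 connected region; the r=12 sphere at (15, 11) slices to a regular 8-gon of circumradius 11.993 (√(r²−h²) with h=0.4 from center); Combining (union): the regions partially overlap (shared area 21.78 mm²), so overlapping operands fuse into one piece — 1 connected region. The outline is a single polygon with 13 vertices. Extrusion per mm of travel: 0.25 × 0.1 / (π × 0.875²) = 0.010394. Accumulating E over each segment gives final E = 0.9387.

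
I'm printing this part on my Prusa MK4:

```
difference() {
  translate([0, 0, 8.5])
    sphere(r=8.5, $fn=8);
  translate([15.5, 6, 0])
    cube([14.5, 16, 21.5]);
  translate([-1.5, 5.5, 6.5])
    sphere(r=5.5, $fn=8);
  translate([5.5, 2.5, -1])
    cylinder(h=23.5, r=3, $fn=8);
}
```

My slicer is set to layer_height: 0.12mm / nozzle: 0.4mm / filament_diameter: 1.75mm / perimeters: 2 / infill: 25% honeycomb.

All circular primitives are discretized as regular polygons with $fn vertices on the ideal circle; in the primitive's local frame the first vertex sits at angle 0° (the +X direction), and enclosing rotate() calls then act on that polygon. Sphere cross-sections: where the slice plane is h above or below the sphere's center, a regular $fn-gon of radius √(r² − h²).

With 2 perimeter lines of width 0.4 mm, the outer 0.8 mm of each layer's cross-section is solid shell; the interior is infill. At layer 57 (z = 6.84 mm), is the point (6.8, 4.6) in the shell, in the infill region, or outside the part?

outside

At z = 6.84 mm: the sphere: section is a regular 8-gon, circumradius = √(r²−h²) = √(8.5²−1.66²) = 8.336; the 14.5×16 cube at (15.5, 6) contributes its full rectangle; the r=5.5 sphere at (-1.5, 5.5) contributes a regular 8-gon of circumradius √(5.5²−0.34²) = 5.489; the r=3 cylinder at (5.5, 2.5) gives a regular 8-gon of circumradius 3 (constant along its height); After the difference (first − rest): starting from the r=8.5 sphere, the 14.5×16 cube at (15.5, 6) misses the remaining region (no effect); the r=5.5 sphere at (-1.5, 5.5) partially overlaps it — only the 59.32 mm² overlap (of its 85.23 mm²) is removed, clipping the outline; the r=3 cylinder at (5.5, 2.5) partially overlaps it — only the 21.11 mm² overlap (of its 25.46 mm²) is removed, clipping the outline — 2 connected regions. Overall, the cross-section has 2 separate islands. The nearest boundary edge runs (6.17, 5.22)→(5.50, 5.50); distance from the point to it = 0.88 mm. The point is not inside any of the regions above, so it lies outside the cross-section (0.88 mm from the nearest boundary).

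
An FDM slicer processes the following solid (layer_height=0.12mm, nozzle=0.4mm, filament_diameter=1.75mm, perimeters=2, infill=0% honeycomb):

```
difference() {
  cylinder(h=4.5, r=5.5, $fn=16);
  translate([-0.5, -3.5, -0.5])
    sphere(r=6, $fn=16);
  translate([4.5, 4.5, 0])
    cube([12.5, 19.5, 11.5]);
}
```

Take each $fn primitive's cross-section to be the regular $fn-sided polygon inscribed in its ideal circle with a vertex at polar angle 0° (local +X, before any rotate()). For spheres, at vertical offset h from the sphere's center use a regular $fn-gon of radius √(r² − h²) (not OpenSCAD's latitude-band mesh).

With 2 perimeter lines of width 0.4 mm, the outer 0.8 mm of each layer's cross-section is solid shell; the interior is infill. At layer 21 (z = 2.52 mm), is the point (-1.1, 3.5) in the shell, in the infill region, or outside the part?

infill

At z = 2.52 mm: the r=5.5 cylinder gives a regular 16-gon of circumradius 5.5 (constant along its height); the sphere at (-0.5, -3.5): section is a regular 16-gon, circumradius = √(r²−h²) = √(6²−3.02²) = 5.185; the cube at (4.5, 4.5) is present — its section is the full 12.5×19.5 rectangle; Taking the first minus the rest: starting from the r=5.5 cylinder, the r=6 sphere at (-0.5, -3.5) partially overlaps it — only the 50.71 mm² overlap (of its 82.29 mm²) is removed, clipping the outline; the 12.5×19.5 cube at (4.5, 4.5) misses the remaining region (no effect) — 1 connected region. Overall, the cross-section is a single solid region. The nearest boundary edge runs (-2.10, 5.08)→(0.00, 5.50); distance from the point to it = 1.75 mm. The point is inside the cross-section and 1.75 mm from the nearest boundary — more than the 0.8 mm shell width (2 × 0.4), so it's in the infill interior.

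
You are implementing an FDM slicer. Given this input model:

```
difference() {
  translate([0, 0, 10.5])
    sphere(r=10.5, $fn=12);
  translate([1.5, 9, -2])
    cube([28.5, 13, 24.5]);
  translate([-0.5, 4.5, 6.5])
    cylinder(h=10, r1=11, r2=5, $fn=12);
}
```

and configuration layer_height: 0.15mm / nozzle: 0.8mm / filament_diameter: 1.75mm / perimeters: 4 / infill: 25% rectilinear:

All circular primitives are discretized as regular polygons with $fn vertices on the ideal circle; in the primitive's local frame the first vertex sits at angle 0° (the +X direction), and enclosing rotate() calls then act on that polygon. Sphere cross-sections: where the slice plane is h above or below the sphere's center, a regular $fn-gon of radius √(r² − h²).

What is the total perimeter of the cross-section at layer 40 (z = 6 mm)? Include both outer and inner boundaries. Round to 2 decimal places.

59.00 mm

At z = 6 mm: the r=10.5 sphere contributes a regular 12-gon of circumradius √(10.5²−4.5²) = 9.487 (perimeter = 2·12·9.487·sin(180°/12) = 58.93 mm); the 28.5×13 cube at (1.5, 9) contributes its full rectangle (perimeter 83.00 mm); the cone at (-0.5, 4.5) is not intersected at this z (z outside [6.5, 16.5]); After the difference (first − rest): starting from the r=10.5 sphere, the 28.5×13 cube at (1.5, 9) partially overlaps it — only the 0.01 mm² overlap (of its 370.50 mm²) is removed, clipping the outline — boundary = 59.00 mm. Overall, the cross-section is a single solid region. Total boundary length (outer) = 59.00 mm.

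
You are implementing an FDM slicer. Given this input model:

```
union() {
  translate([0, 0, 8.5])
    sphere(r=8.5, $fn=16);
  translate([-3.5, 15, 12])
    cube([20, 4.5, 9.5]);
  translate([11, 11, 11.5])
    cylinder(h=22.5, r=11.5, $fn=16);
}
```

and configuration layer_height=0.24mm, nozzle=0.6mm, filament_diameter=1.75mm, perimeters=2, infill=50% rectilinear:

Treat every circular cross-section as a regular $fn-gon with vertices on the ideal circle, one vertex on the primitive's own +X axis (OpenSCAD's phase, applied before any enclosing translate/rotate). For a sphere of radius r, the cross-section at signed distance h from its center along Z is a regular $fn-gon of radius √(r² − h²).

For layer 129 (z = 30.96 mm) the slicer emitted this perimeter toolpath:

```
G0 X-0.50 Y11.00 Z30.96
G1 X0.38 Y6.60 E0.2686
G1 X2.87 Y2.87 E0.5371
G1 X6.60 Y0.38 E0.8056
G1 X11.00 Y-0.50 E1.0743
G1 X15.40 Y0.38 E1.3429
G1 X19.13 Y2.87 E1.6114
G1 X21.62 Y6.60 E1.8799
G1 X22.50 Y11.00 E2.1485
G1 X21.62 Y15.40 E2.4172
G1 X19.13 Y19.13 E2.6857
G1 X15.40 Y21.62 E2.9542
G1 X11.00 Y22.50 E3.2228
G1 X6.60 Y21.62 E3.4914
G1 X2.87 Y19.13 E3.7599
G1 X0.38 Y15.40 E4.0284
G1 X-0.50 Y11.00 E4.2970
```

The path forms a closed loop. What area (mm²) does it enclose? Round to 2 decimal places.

Apply the shoelace formula to the sequence of (X, Y) vertices; enclosed area = 404.67 mm².

404.67 mm²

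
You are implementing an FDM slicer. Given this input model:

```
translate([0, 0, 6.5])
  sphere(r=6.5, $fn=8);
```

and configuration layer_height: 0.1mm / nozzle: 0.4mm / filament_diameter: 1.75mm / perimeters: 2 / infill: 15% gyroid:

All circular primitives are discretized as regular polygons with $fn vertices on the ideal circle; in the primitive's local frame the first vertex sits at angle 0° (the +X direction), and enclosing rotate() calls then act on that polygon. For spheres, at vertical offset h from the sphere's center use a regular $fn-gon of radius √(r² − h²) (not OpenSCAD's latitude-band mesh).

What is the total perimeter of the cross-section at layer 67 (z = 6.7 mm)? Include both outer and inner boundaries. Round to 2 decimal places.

39.78 mm

At z = 6.7 mm: the r=6.5 sphere slices to a regular 8-gon of circumradius 6.497 (√(r²−h²) with h=0.2 from center) (perimeter = 2·8·6.497·sin(180°/8) = 39.78 mm). Overall, the cross-section is a single solid region. Total boundary length (outer) = 39.78 mm.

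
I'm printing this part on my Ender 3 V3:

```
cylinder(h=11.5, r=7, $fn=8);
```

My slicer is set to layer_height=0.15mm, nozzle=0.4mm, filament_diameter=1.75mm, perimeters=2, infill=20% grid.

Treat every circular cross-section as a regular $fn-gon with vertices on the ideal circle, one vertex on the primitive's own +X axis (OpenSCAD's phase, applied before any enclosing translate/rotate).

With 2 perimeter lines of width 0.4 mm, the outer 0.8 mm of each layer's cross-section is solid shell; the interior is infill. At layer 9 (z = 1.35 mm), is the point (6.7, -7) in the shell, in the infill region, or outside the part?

outside

At z = 1.35 mm: the r=7 cylinder contributes a regular 8-gon of circumradius 7. Overall, the cross-section is a single solid region. The nearest boundary edge runs (-0.00, -7.00)→(4.95, -4.95); distance from the point to it = 2.70 mm. The point is not inside any of the regions above, so it lies outside the cross-section (2.70 mm from the nearest boundary).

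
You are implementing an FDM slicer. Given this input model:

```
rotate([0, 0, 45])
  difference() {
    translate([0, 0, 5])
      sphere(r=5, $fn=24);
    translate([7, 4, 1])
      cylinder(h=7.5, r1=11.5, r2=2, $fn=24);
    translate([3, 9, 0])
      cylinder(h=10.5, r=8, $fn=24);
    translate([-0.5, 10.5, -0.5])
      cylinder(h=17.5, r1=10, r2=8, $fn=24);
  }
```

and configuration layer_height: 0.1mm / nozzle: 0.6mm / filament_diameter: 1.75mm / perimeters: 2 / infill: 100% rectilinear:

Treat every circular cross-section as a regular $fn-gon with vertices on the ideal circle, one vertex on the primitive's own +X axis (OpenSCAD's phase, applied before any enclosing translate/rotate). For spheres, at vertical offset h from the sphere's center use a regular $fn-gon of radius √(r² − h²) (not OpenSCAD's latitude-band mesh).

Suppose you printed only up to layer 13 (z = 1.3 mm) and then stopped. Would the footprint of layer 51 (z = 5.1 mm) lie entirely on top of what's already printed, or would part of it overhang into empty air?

part overhangs

Compare the two slices. At z = 1.3: the r=5 sphere slices to a regular 24-gon of circumradius 3.363 (√(r²−h²) with h=3.7 from center) (area = (24/2)·3.363²·sin(360°/24) = 35.13 mm²); the cone at (7, 4): at t=0.040 of its height the radius interpolates to r₁+(r₂−r₁)t = 11.120, giving a regular 24-gon of that circumradius (area = (24/2)·11.120²·sin(360°/24) = 384.05 mm²); the r=8 cylinder at (3, 9) contributes a regular 24-gon of circumradius 8 (area = (24/2)·8.000²·sin(360°/24) = 198.77 mm²); the cone at (-0.5, 10.5) contributes a regular 24-gon of circumradius 9.794 (interpolated between r1=10 and r2=8 at t=0.103) (area = (24/2)·9.794²·sin(360°/24) = 297.94 mm²); Subtracting the remaining from the first: starting from the r=5 sphere (35.13 mm²), the cone at (7, 4) partially overlaps it — only the 34.28 mm² overlap (of its 384.05 mm²) is removed, clipping the outline; the r=8 cylinder at (3, 9) misses the remaining region (no effect); the cone at (-0.5, 10.5) misses the remaining region (no effect) — area = 0.85 mm²; (whole slice rotated 45° about Z — lengths, areas and connectivity unchanged). At z = 5.1: the r=5 sphere slices to a regular 24-gon of circumradius 4.999 (√(r²−h²) with h=0.1 from center) (area = (24/2)·4.999²·sin(360°/24) = 77.61 mm²); the cone at (7, 4) contributes a regular 24-gon of circumradius 6.307 (interpolated between r1=11.5 and r2=2 at t=0.547) (area = (24/2)·6.307²·sin(360°/24) = 123.53 mm²); the cylinder at (3, 9): section is a regular 24-gon, circumradius r=8 (area = (24/2)·8.000²·sin(360°/24) = 198.77 mm²); the cone at (-0.5, 10.5) (r1=10→r2=8) has section circumradius 9.360 here — a regular 24-gon (area = (24/2)·9.360²·sin(360°/24) = 272.10 mm²); Subtracting the remaining from the first: starting from the r=5 sphere (77.61 mm²), the cone at (7, 4) partially overlaps it — only the 16.97 mm² overlap (of its 123.53 mm²) is removed, clipping the outline; the r=8 cylinder at (3, 9) partially overlaps it — only the 9.48 mm² overlap (of its 198.77 mm²) is removed, clipping the outline; the cone at (-0.5, 10.5) partially overlaps it — only the 5.99 mm² overlap (of its 272.10 mm²) is removed, clipping the outline — area = 45.18 mm²; (whole slice rotated 45° about Z — lengths, areas and connectivity unchanged). Checking containment: at z = 5.1 the cross-section extends beyond the z = 1.3 cross-section by about 44.33 mm².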